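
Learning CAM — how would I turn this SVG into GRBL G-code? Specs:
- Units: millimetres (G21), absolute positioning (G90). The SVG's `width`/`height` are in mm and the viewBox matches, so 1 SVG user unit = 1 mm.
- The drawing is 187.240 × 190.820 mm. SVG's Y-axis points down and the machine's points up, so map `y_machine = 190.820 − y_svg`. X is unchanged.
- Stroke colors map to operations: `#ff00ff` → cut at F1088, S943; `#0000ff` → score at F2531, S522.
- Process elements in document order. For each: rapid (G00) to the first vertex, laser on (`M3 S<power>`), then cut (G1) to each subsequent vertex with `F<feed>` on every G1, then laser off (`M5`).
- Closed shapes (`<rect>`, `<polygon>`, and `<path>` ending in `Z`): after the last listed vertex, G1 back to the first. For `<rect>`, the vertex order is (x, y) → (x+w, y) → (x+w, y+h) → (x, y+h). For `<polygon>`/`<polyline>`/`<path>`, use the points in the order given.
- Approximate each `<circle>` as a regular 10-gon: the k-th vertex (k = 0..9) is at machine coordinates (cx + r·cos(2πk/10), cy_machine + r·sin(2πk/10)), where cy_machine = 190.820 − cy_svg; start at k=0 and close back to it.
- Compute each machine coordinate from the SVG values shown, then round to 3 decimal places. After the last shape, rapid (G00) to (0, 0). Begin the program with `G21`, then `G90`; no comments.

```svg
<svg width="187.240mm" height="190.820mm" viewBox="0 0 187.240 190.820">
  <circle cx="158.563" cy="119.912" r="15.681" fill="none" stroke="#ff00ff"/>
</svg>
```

G21
G90
G00 X174.244 Y70.908
M3 S943
G1 X171.249 Y80.125 F1088
G1 X163.409 Y85.822 F1088
G1 X153.717 Y85.822 F1088
G1 X145.877 Y80.125 F1088
G1 X142.882 Y70.908 F1088
G1 X145.877 Y61.691 F1088
G1 X153.717 Y55.994 F1088
G1 X163.409 Y55.994 F1088
G1 X171.249 Y61.691 F1088
G1 X174.244 Y70.908 F1088
M5
G00 X0.000 Y0.000

viewBox `0 0 187.240 190.820` with mm width/height → 1 unit = 1 mm. Flip: y_m = 190.820 − y_svg.

**Shape 1** — `<circle>` circle, stroke `#ff00ff` → cut (S943, F1088). Machine vertices: (174.244,70.908) → (171.249,80.125) → (163.409,85.822) → (153.717,85.822) → (145.877,80.125) → (142.882,70.908) → (145.877,61.691) → (153.717,55.994) → (163.409,55.994) → (171.249,61.691) → (174.244,70.908). Closed: final G1 returns to the first vertex.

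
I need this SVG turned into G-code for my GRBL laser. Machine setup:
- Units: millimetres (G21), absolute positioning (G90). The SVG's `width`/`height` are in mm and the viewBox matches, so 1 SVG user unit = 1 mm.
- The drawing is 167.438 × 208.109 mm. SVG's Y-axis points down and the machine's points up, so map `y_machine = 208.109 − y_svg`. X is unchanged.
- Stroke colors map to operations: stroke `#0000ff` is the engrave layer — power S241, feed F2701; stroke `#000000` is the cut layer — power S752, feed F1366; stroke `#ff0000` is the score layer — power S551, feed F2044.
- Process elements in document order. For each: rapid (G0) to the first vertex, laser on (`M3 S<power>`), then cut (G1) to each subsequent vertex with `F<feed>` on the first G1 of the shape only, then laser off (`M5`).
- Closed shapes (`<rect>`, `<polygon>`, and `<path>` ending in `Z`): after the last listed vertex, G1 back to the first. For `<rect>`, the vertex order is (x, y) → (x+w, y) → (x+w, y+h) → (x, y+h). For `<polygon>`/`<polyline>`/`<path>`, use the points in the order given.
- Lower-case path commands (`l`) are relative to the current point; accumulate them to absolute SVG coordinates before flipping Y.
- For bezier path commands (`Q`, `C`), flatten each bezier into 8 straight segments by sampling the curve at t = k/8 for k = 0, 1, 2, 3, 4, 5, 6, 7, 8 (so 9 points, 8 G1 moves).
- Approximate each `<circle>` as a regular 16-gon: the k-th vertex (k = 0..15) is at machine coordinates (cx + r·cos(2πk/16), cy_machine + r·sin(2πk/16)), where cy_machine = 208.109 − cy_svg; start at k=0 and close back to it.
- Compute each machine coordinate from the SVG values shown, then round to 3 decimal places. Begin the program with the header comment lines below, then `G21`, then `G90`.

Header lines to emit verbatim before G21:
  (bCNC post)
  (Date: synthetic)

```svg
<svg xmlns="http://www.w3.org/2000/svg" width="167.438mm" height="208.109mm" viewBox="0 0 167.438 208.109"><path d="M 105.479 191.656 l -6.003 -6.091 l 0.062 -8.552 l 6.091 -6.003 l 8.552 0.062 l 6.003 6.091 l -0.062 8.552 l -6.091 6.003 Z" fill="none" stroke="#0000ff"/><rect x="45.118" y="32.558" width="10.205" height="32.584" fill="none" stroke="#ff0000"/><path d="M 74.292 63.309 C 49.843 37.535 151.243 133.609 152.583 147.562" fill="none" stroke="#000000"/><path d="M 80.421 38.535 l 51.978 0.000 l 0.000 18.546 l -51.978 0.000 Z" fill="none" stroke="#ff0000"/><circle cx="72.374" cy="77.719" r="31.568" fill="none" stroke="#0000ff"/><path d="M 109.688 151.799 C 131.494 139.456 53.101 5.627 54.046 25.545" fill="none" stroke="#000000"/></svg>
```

viewBox `0 0 167.438 208.109` with mm width/height → 1 unit = 1 mm. Flip: y_m = 208.109 − y_svg.

**Shape 1** — `<path>` regular polygon, stroke `#0000ff` → engrave (S241, F2701). Machine vertices: (105.479,16.453) → (99.476,22.544) → (99.538,31.096) → (105.629,37.099) → (114.181,37.037) → (120.184,30.946) → (120.122,22.394) → (114.031,16.391) → (105.479,16.453). Closed: final G1 returns to the first vertex.

**Shape 2** — `<rect>` rectangle, stroke `#ff0000` → score (S551, F2044). Machine vertices: (45.118,175.551) → (55.323,175.551) → (55.323,142.967) → (45.118,142.967) → (45.118,175.551). Closed: final G1 returns to the first vertex.

**Shape 3** — `<path>` cubic bezier, stroke `#000000` → cut (S752, F1366). Control points (SVG): P0=(74.292,63.309), P1=(49.843,37.535), P2=(151.243,133.609), P3=(152.583,147.562); sampled at t=k/8. Machine vertices: (74.292,144.800) → (70.582,149.152) → (76.022,144.471) → (87.966,133.147) → (103.767,117.571) → (120.776,100.133) → (136.347,83.222) → (147.831,69.230) → (152.583,60.547). Open path.

**Shape 4** — `<path>` rectangle, stroke `#ff0000` → score (S551, F2044). Machine vertices: (80.421,169.574) → (132.399,169.574) → (132.399,151.028) → (80.421,151.028) → (80.421,169.574). Closed: final G1 returns to the first vertex.

**Shape 5** — `<circle>` circle, stroke `#0000ff` → engrave (S241, F2701). Machine vertices: (103.942,130.390) → (101.539,142.471) → (94.696,152.712) → (84.455,159.555) → (72.374,161.958) → (60.293,159.555) → (50.052,152.712) → (43.209,142.471) → (40.806,130.390) → (43.209,118.309) → (50.052,108.068) → (60.293,101.225) → (72.374,98.822) → (84.455,101.225) → (94.696,108.068) → (101.539,118.309) → (103.942,130.390). Closed: final G1 returns to the first vertex.

**Shape 6** — `<path>` cubic bezier, stroke `#000000` → cut (S752, F1366). Control points (SVG): P0=(109.688,151.799), P1=(131.494,139.456), P2=(53.101,5.627), P3=(54.046,25.545); sampled at t=k/8. Machine vertices: (109.688,56.310) → (113.519,66.096) → (110.060,84.045) → (101.416,106.934) → (89.690,131.535) → (76.986,154.624) → (65.408,172.975) → (57.060,183.364) → (54.046,182.564). Open path.

(bCNC post)
(Date: synthetic)
G21
G90
G0 X105.479 Y16.453
M3 S241
G1 X99.476 Y22.544 F2701
G1 X99.538 Y31.096
G1 X105.629 Y37.099
G1 X114.181 Y37.037
G1 X120.184 Y30.946
G1 X120.122 Y22.394
G1 X114.031 Y16.391
G1 X105.479 Y16.453
M5
G0 X45.118 Y175.551
M3 S551
G1 X55.323 Y175.551 F2044
G1 X55.323 Y142.967
G1 X45.118 Y142.967
G1 X45.118 Y175.551
M5
G0 X74.292 Y144.800
M3 S752
G1 X70.582 Y149.152 F1366
G1 X76.022 Y144.471
G1 X87.966 Y133.147
G1 X103.767 Y117.571
G1 X120.776 Y100.133
G1 X136.347 Y83.222
G1 X147.831 Y69.230
G1 X152.583 Y60.547
M5
G0 X80.421 Y169.574
M3 S551
G1 X132.399 Y169.574 F2044
G1 X132.399 Y151.028
G1 X80.421 Y151.028
G1 X80.421 Y169.574
M5
G0 X103.942 Y130.390
M3 S241
G1 X101.539 Y142.471 F2701
G1 X94.696 Y152.712
G1 X84.455 Y159.555
G1 X72.374 Y161.958
G1 X60.293 Y159.555
G1 X50.052 Y152.712
G1 X43.209 Y142.471
G1 X40.806 Y130.390
G1 X43.209 Y118.309
G1 X50.052 Y108.068
G1 X60.293 Y101.225
G1 X72.374 Y98.822
G1 X84.455 Y101.225
G1 X94.696 Y108.068
G1 X101.539 Y118.309
G1 X103.942 Y130.390
M5
G0 X109.688 Y56.310
M3 S752
G1 X113.519 Y66.096 F1366
G1 X110.060 Y84.045
G1 X101.416 Y106.934
G1 X89.690 Y131.535
G1 X76.986 Y154.624
G1 X65.408 Y172.975
G1 X57.060 Y183.364
G1 X54.046 Y182.564
M5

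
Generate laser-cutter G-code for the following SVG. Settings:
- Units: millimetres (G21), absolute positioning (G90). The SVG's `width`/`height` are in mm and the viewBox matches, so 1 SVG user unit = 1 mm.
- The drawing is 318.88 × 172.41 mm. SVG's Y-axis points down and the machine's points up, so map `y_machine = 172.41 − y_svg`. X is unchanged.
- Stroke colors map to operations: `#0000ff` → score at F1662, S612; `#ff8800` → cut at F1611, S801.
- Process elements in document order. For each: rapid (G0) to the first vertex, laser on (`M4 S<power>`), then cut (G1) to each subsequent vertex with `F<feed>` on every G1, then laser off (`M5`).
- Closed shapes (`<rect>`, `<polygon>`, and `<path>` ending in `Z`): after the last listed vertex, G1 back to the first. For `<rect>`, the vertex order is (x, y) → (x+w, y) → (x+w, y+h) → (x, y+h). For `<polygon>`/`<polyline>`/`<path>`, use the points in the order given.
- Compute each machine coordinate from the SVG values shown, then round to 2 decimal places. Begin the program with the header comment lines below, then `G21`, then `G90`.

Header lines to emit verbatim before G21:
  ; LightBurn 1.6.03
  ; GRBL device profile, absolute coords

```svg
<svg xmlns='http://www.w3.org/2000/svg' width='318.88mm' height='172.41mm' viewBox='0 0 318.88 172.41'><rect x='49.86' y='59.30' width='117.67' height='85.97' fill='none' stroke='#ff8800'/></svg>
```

Since the viewBox matches the mm dimensions, user units are millimetres directly. The only transform is the Y-flip y_m = 172.41 − y_svg.

Shape 1 is a rectangle drawn with `<rect>`. Its stroke #ff8800 means cut at S801, F1611. After flipping Y the toolpath is (49.86,113.11) → (167.53,113.11) → (167.53,27.14) → (49.86,27.14) → (49.86,113.11), returning to the start.

; LightBurn 1.6.03
; GRBL device profile, absolute coords
G21
G90
G0 X49.86 Y113.11
M4 S801
G1 X167.53 Y113.11 F1611
G1 X167.53 Y27.14 F1611
G1 X49.86 Y27.14 F1611
G1 X49.86 Y113.11 F1611
M5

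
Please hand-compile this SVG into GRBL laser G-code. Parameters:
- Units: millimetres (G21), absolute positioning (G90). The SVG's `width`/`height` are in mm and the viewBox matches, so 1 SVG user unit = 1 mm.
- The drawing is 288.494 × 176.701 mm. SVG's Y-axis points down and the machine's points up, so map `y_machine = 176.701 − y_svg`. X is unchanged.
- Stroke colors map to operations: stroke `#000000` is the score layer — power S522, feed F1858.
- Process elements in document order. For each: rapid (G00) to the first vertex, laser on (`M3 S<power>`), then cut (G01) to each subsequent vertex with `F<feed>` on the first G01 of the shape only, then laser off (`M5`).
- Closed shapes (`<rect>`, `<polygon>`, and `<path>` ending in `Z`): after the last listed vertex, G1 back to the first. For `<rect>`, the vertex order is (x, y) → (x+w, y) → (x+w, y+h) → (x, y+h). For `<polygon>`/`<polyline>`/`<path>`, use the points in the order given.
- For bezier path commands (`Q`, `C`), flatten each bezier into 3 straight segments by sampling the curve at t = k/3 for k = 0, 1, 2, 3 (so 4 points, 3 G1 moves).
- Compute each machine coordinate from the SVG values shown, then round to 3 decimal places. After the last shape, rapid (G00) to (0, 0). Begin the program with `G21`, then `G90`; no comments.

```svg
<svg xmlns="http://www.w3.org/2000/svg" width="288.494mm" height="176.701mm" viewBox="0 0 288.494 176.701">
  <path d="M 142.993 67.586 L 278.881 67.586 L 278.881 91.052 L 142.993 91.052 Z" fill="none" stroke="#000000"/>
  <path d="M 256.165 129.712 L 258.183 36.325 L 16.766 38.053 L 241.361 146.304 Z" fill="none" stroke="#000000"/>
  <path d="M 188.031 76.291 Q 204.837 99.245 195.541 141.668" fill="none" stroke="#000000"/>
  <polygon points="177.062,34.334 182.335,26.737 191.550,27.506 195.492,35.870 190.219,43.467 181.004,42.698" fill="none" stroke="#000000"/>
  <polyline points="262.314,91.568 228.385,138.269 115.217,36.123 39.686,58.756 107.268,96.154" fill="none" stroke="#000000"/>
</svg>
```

viewBox `0 0 288.494 176.701` with mm width/height → 1 unit = 1 mm. Flip: y_m = 176.701 − y_svg.

**Shape 1** — `<path>` rectangle, stroke `#000000` → score (S522, F1858). Machine vertices: (142.993,109.115) → (278.881,109.115) → (278.881,85.649) → (142.993,85.649) → (142.993,109.115). Closed: final G1 returns to the first vertex.

**Shape 2** — `<path>` closed polygon, stroke `#000000` → score (S522, F1858). Machine vertices: (256.165,46.989) → (258.183,140.376) → (16.766,138.648) → (241.361,30.397) → (256.165,46.989). Closed: final G1 returns to the first vertex.

**Shape 3** — `<path>` quadratic bezier, stroke `#000000` → score (S522, F1858). Control points (SVG): P0=(188.031,76.291), P1=(204.837,99.245), P2=(195.541,141.668); sampled at t=k/3. Machine vertices: (188.031,100.410) → (196.335,82.944) → (198.838,61.152) → (195.541,35.033). Open path.

**Shape 4** — `<polygon>` regular polygon, stroke `#000000` → score (S522, F1858). Machine vertices: (177.062,142.367) → (182.335,149.964) → (191.550,149.195) → (195.492,140.831) → (190.219,133.234) → (181.004,134.003) → (177.062,142.367). Closed: final G1 returns to the first vertex.

**Shape 5** — `<polyline>` open polyline, stroke `#000000` → score (S522, F1858). Machine vertices: (262.314,85.133) → (228.385,38.432) → (115.217,140.578) → (39.686,117.945) → (107.268,80.547). Open path.

G21
G90
G00 X142.993 Y109.115
M3 S522
G01 X278.881 Y109.115 F1858
G01 X278.881 Y85.649
G01 X142.993 Y85.649
G01 X142.993 Y109.115
M5
G00 X256.165 Y46.989
M3 S522
G01 X258.183 Y140.376 F1858
G01 X16.766 Y138.648
G01 X241.361 Y30.397
G01 X256.165 Y46.989
M5
G00 X188.031 Y100.410
M3 S522
G01 X196.335 Y82.944 F1858
G01 X198.838 Y61.152
G01 X195.541 Y35.033
M5
G00 X177.062 Y142.367
M3 S522
G01 X182.335 Y149.964 F1858
G01 X191.550 Y149.195
G01 X195.492 Y140.831
G01 X190.219 Y133.234
G01 X181.004 Y134.003
G01 X177.062 Y142.367
M5
G00 X262.314 Y85.133
M3 S522
G01 X228.385 Y38.432 F1858
G01 X115.217 Y140.578
G01 X39.686 Y117.945
G01 X107.268 Y80.547
M5
G00 X0.000 Y0.000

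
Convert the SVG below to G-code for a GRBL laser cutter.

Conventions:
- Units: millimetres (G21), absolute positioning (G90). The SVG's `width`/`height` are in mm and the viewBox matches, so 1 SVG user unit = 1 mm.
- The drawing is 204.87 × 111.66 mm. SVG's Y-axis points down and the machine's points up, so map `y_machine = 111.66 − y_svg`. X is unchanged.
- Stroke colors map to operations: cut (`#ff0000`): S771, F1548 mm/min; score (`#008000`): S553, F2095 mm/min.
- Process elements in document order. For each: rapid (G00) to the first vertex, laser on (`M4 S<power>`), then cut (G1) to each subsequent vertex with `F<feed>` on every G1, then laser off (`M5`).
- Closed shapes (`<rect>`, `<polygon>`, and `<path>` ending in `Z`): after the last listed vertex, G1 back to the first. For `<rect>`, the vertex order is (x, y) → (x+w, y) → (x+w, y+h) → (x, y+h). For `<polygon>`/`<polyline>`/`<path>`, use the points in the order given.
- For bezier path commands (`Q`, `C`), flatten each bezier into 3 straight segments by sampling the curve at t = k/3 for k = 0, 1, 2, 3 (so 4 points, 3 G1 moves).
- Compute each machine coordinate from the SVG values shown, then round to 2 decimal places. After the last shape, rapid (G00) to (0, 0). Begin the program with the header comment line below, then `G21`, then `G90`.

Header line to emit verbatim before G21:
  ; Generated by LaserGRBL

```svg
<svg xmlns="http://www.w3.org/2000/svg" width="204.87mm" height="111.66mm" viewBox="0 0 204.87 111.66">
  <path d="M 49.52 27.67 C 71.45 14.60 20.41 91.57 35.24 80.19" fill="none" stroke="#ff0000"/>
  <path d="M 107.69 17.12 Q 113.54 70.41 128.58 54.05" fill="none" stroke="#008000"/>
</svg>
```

; Generated by LaserGRBL
G21
G90
G00 X49.52 Y83.99
M4 S771
G1 X52.27 Y73.65 F1548
G1 X37.22 Y42.93 F1548
G1 X35.24 Y31.47 F1548
M5
G00 X107.69 Y94.54
M4 S553
G1 X112.61 Y66.75 F2095
G1 X119.57 Y54.44 F2095
G1 X128.58 Y57.61 F2095
M5
G00 X0.00 Y0.00

1 u = 1 mm; y_m = 111.66 − y.

[1] `<path>` cubic bezier, #ff0000→cut S771 F1548: (49.52,83.99) → (52.27,73.65) → (37.22,42.93) → (35.24,31.47)

[2] `<path>` quadratic bezier, #008000→score S553 F2095: (107.69,94.54) → (112.61,66.75) → (119.57,54.44) → (128.58,57.61)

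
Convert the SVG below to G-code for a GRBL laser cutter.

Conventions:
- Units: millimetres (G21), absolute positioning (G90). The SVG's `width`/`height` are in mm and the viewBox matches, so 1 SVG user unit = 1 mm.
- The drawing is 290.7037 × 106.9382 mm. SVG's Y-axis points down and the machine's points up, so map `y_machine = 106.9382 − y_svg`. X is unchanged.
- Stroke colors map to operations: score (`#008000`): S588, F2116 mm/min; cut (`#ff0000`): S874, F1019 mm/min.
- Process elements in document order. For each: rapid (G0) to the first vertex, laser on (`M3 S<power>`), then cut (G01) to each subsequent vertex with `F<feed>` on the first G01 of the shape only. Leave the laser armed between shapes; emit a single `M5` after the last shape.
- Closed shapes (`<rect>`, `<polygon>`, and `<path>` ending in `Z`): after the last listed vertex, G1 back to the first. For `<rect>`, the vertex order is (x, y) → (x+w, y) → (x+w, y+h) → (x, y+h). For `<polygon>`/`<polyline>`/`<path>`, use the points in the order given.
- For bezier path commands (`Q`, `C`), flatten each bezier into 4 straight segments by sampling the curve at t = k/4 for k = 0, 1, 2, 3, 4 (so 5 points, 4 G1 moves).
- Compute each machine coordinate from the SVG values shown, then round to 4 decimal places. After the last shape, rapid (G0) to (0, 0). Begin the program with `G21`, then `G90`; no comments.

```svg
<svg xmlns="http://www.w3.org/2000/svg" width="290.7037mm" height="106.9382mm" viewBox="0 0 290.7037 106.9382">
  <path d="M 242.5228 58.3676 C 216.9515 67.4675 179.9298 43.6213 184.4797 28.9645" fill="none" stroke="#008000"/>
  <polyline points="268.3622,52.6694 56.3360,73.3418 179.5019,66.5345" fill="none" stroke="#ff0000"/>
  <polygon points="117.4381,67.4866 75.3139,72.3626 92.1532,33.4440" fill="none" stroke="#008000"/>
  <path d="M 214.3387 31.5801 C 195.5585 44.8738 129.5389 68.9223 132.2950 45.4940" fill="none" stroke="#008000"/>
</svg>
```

1 u = 1 mm; y_m = 106.9382 − y.

[1] `<path>` cubic bezier, #008000→score S588 F2116: (242.5228,48.5706) → (222.0258,47.2647) → (202.2058,54.3634) → (188.0335,65.9165) → (184.4797,77.9737)

[2] `<polyline>` open polyline, #ff0000→cut S874 F1019: (268.3622,54.2688) → (56.3360,33.5964) → (179.5019,40.4037)

[3] `<polygon>` regular polygon, #008000→score S588 F2116: (117.4381,39.4516) → (75.3139,34.5756) → (92.1532,73.4942) → (117.4381,39.4516) (closed)

[4] `<path>` cubic bezier, #008000→score S588 F2116: (214.3387,75.3581) → (193.2089,64.2812) → (165.2407,54.6304) → (141.3106,51.8650) → (132.2950,61.4442)

G21
G90
G0 X242.5228 Y48.5706
M3 S588
G01 X222.0258 Y47.2647 F2116
G01 X202.2058 Y54.3634
G01 X188.0335 Y65.9165
G01 X184.4797 Y77.9737
G0 X268.3622 Y54.2688
M3 S874
G01 X56.3360 Y33.5964 F1019
G01 X179.5019 Y40.4037
G0 X117.4381 Y39.4516
M3 S588
G01 X75.3139 Y34.5756 F2116
G01 X92.1532 Y73.4942
G01 X117.4381 Y39.4516
G0 X214.3387 Y75.3581
M3 S588
G01 X193.2089 Y64.2812 F2116
G01 X165.2407 Y54.6304
G01 X141.3106 Y51.8650
G01 X132.2950 Y61.4442
M5
G0 X0.0000 Y0.0000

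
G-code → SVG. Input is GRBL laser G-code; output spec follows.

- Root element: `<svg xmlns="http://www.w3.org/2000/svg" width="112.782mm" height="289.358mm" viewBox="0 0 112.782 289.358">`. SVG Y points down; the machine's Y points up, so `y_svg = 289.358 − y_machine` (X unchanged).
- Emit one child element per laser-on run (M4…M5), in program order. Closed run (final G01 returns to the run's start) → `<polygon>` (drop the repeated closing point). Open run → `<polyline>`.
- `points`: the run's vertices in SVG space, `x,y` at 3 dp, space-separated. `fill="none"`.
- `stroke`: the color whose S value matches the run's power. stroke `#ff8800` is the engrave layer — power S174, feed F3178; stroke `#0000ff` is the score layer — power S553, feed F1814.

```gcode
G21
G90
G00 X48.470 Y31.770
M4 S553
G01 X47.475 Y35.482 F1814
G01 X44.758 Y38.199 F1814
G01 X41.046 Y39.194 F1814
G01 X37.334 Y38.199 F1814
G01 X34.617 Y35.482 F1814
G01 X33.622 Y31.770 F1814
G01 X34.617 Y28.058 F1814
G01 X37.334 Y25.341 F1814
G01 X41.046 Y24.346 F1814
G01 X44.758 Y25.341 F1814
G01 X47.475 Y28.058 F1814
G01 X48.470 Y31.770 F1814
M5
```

y_svg = 289.358 − y_m. Every run uses S553, so all elements get stroke `#0000ff` (score).

[1] closed run; points: 48.470,257.588 47.475,253.876 44.758,251.159 41.046,250.164 37.334,251.159 34.617,253.876 33.622,257.588 34.617,261.300 37.334,264.017 41.046,265.012 44.758,264.017 47.475,261.300

<svg xmlns="http://www.w3.org/2000/svg" width="112.782mm" height="289.358mm" viewBox="0 0 112.782 289.358">
  <polygon points="48.470,257.588 47.475,253.876 44.758,251.159 41.046,250.164 37.334,251.159 34.617,253.876 33.622,257.588 34.617,261.300 37.334,264.017 41.046,265.012 44.758,264.017 47.475,261.300" fill="none" stroke="#0000ff"/>
</svg>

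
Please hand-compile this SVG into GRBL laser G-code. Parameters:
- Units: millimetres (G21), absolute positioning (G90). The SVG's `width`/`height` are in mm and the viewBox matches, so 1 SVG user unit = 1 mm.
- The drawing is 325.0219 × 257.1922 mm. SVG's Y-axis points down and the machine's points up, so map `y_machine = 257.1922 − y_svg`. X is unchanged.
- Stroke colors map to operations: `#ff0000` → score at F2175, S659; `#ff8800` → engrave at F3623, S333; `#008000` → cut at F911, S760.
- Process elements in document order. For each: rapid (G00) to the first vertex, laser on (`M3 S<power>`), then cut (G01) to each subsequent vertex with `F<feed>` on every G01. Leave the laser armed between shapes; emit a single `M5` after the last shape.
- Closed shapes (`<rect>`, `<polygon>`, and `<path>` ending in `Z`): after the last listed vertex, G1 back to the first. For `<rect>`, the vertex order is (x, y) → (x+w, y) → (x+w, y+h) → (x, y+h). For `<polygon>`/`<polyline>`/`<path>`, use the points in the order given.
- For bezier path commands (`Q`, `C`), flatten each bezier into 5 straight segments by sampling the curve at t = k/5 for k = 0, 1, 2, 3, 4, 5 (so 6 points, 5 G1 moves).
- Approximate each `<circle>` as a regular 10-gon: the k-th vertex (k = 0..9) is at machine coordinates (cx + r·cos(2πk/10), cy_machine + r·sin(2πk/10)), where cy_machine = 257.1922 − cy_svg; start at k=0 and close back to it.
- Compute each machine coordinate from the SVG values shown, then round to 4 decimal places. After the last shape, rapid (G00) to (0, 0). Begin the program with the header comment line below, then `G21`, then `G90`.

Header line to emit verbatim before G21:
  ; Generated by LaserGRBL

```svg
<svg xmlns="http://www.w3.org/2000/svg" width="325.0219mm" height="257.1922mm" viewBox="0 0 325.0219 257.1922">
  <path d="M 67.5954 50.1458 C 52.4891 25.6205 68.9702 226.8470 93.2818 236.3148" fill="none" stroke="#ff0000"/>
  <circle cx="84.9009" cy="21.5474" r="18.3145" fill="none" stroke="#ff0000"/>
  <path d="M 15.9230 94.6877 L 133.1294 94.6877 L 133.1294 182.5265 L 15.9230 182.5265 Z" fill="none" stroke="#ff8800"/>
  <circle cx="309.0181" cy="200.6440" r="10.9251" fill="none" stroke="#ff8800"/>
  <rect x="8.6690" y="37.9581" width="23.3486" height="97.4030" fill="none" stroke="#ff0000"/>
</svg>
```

viewBox `0 0 325.0219 257.1922` with mm width/height → 1 unit = 1 mm. Flip: y_m = 257.1922 − y_svg.

**Shape 1** — `<path>` cubic bezier, stroke `#ff0000` → score (S659, F2175). Control points (SVG): P0=(67.5954,50.1458), P1=(52.4891,25.6205), P2=(68.9702,226.8470), P3=(93.2818,236.3148); sampled at t=k/5. Machine vertices: (67.5954,207.0464) → (62.1321,198.0114) → (63.1094,154.8366) → (69.3870,97.5623) → (79.8246,46.2290) → (93.2818,20.8774). Open path.

**Shape 2** — `<circle>` circle, stroke `#ff0000` → score (S659, F2175). Machine vertices: (103.2154,235.6448) → (99.7176,246.4098) → (90.5604,253.0629) → (79.2414,253.0629) → (70.0842,246.4098) → (66.5864,235.6448) → (70.0842,224.8798) → (79.2414,218.2267) → (90.5604,218.2267) → (99.7176,224.8798) → (103.2154,235.6448). Closed: final G1 returns to the first vertex.

**Shape 3** — `<path>` rectangle, stroke `#ff8800` → engrave (S333, F3623). Machine vertices: (15.9230,162.5045) → (133.1294,162.5045) → (133.1294,74.6657) → (15.9230,74.6657) → (15.9230,162.5045). Closed: final G1 returns to the first vertex.

**Shape 4** — `<circle>` circle, stroke `#ff8800` → engrave (S333, F3623). Machine vertices: (319.9432,56.5482) → (317.8567,62.9698) → (312.3941,66.9386) → (305.6421,66.9386) → (300.1795,62.9698) → (298.0930,56.5482) → (300.1795,50.1266) → (305.6421,46.1578) → (312.3941,46.1578) → (317.8567,50.1266) → (319.9432,56.5482). Closed: final G1 returns to the first vertex.

**Shape 5** — `<rect>` rectangle, stroke `#ff0000` → score (S659, F2175). Machine vertices: (8.6690,219.2341) → (32.0176,219.2341) → (32.0176,121.8311) → (8.6690,121.8311) → (8.6690,219.2341). Closed: final G1 returns to the first vertex.

; Generated by LaserGRBL
G21
G90
G00 X67.5954 Y207.0464
M3 S659
G01 X62.1321 Y198.0114 F2175
G01 X63.1094 Y154.8366 F2175
G01 X69.3870 Y97.5623 F2175
G01 X79.8246 Y46.2290 F2175
G01 X93.2818 Y20.8774 F2175
G00 X103.2154 Y235.6448
M3 S659
G01 X99.7176 Y246.4098 F2175
G01 X90.5604 Y253.0629 F2175
G01 X79.2414 Y253.0629 F2175
G01 X70.0842 Y246.4098 F2175
G01 X66.5864 Y235.6448 F2175
G01 X70.0842 Y224.8798 F2175
G01 X79.2414 Y218.2267 F2175
G01 X90.5604 Y218.2267 F2175
G01 X99.7176 Y224.8798 F2175
G01 X103.2154 Y235.6448 F2175
G00 X15.9230 Y162.5045
M3 S333
G01 X133.1294 Y162.5045 F3623
G01 X133.1294 Y74.6657 F3623
G01 X15.9230 Y74.6657 F3623
G01 X15.9230 Y162.5045 F3623
G00 X319.9432 Y56.5482
M3 S333
G01 X317.8567 Y62.9698 F3623
G01 X312.3941 Y66.9386 F3623
G01 X305.6421 Y66.9386 F3623
G01 X300.1795 Y62.9698 F3623
G01 X298.0930 Y56.5482 F3623
G01 X300.1795 Y50.1266 F3623
G01 X305.6421 Y46.1578 F3623
G01 X312.3941 Y46.1578 F3623
G01 X317.8567 Y50.1266 F3623
G01 X319.9432 Y56.5482 F3623
G00 X8.6690 Y219.2341
M3 S659
G01 X32.0176 Y219.2341 F2175
G01 X32.0176 Y121.8311 F2175
G01 X8.6690 Y121.8311 F2175
G01 X8.6690 Y219.2341 F2175
M5
G00 X0.0000 Y0.0000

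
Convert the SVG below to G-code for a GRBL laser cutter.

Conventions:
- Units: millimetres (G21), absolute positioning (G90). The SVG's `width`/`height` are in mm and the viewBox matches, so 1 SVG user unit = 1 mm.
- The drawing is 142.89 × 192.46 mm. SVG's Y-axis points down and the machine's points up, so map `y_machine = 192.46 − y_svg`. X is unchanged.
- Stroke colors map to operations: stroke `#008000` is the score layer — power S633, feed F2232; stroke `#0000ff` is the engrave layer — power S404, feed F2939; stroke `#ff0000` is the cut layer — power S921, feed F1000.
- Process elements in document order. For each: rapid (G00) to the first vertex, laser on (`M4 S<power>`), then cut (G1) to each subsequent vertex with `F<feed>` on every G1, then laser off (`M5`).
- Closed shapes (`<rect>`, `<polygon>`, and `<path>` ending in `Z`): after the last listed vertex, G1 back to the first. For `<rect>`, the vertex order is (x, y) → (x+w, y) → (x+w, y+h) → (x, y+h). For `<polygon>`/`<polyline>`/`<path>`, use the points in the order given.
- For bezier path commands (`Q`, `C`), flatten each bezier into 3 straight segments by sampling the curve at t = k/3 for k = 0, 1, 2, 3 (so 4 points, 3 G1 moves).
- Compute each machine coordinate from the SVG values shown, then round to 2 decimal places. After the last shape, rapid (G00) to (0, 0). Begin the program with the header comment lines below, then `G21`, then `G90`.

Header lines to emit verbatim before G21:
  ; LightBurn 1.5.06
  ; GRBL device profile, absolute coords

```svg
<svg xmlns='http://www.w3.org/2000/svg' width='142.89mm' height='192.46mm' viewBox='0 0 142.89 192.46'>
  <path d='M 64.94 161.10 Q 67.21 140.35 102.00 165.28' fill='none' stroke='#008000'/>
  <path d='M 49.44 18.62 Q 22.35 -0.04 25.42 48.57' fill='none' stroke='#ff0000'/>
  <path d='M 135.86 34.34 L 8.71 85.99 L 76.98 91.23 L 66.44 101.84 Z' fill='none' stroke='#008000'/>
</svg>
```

viewBox `0 0 142.89 192.46` with mm width/height → 1 unit = 1 mm. Flip: y_m = 192.46 − y_svg.

**Shape 1** — `<path>` quadratic bezier, stroke `#008000` → score (S633, F2232). Control points (SVG): P0=(64.94,161.10), P1=(67.21,140.35), P2=(102.00,165.28); sampled at t=k/3. Machine vertices: (64.94,31.36) → (70.07,40.12) → (82.42,38.72) → (102.00,27.18). Open path.

**Shape 2** — `<path>` quadratic bezier, stroke `#ff0000` → cut (S921, F1000). Control points (SVG): P0=(49.44,18.62), P1=(22.35,-0.04), P2=(25.42,48.57); sampled at t=k/3. Machine vertices: (49.44,173.84) → (34.73,178.81) → (26.72,168.82) → (25.42,143.89). Open path.

**Shape 3** — `<path>` closed polygon, stroke `#008000` → score (S633, F2232). Machine vertices: (135.86,158.12) → (8.71,106.47) → (76.98,101.23) → (66.44,90.62) → (135.86,158.12). Closed: final G1 returns to the first vertex.

; LightBurn 1.5.06
; GRBL device profile, absolute coords
G21
G90
G00 X64.94 Y31.36
M4 S633
G1 X70.07 Y40.12 F2232
G1 X82.42 Y38.72 F2232
G1 X102.00 Y27.18 F2232
M5
G00 X49.44 Y173.84
M4 S921
G1 X34.73 Y178.81 F1000
G1 X26.72 Y168.82 F1000
G1 X25.42 Y143.89 F1000
M5
G00 X135.86 Y158.12
M4 S633
G1 X8.71 Y106.47 F2232
G1 X76.98 Y101.23 F2232
G1 X66.44 Y90.62 F2232
G1 X135.86 Y158.12 F2232
M5
G00 X0.00 Y0.00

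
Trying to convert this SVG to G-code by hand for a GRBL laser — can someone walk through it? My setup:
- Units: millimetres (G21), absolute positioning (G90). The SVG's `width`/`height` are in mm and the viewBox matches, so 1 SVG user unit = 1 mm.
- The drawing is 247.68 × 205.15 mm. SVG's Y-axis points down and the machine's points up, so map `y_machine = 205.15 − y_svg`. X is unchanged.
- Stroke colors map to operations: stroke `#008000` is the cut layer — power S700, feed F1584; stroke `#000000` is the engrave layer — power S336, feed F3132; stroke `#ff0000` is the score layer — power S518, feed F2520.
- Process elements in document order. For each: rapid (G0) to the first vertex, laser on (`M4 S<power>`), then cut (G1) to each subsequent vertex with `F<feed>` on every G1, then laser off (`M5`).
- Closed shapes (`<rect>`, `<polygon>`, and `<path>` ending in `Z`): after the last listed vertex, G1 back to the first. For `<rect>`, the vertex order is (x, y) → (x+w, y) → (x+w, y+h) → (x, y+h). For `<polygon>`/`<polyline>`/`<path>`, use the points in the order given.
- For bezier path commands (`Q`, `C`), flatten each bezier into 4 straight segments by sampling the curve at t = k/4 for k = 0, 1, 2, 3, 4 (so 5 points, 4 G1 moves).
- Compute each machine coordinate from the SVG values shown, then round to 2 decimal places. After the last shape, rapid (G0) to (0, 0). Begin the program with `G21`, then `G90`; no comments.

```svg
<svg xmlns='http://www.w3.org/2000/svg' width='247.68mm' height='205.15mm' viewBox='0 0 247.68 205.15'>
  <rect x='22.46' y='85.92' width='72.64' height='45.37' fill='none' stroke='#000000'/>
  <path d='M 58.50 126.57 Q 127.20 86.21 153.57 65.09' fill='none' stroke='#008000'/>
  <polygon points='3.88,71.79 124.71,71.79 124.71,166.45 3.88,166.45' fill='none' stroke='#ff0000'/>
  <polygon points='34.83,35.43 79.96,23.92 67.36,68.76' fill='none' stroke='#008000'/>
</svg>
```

G21
G90
G0 X22.46 Y119.23
M4 S336
G1 X95.10 Y119.23 F3132
G1 X95.10 Y73.86 F3132
G1 X22.46 Y73.86 F3132
G1 X22.46 Y119.23 F3132
M5
G0 X58.50 Y78.58
M4 S700
G1 X90.20 Y97.56 F1584
G1 X116.62 Y114.13 F1584
G1 X137.74 Y128.30 F1584
G1 X153.57 Y140.06 F1584
M5
G0 X3.88 Y133.36
M4 S518
G1 X124.71 Y133.36 F2520
G1 X124.71 Y38.70 F2520
G1 X3.88 Y38.70 F2520
G1 X3.88 Y133.36 F2520
M5
G0 X34.83 Y169.72
M4 S700
G1 X79.96 Y181.23 F1584
G1 X67.36 Y136.39 F1584
G1 X34.83 Y169.72 F1584
M5
G0 X0.00 Y0.00

viewBox `0 0 247.68 205.15` with mm width/height → 1 unit = 1 mm. Flip: y_m = 205.15 − y_svg.

**Shape 1** — `<rect>` rectangle, stroke `#000000` → engrave (S336, F3132). Machine vertices: (22.46,119.23) → (95.10,119.23) → (95.10,73.86) → (22.46,73.86) → (22.46,119.23). Closed: final G1 returns to the first vertex.

**Shape 2** — `<path>` quadratic bezier, stroke `#008000` → cut (S700, F1584). Control points (SVG): P0=(58.50,126.57), P1=(127.20,86.21), P2=(153.57,65.09); sampled at t=k/4. Machine vertices: (58.50,78.58) → (90.20,97.56) → (116.62,114.13) → (137.74,128.30) → (153.57,140.06). Open path.

**Shape 3** — `<polygon>` rectangle, stroke `#ff0000` → score (S518, F2520). Machine vertices: (3.88,133.36) → (124.71,133.36) → (124.71,38.70) → (3.88,38.70) → (3.88,133.36). Closed: final G1 returns to the first vertex.

**Shape 4** — `<polygon>` regular polygon, stroke `#008000` → cut (S700, F1584). Machine vertices: (34.83,169.72) → (79.96,181.23) → (67.36,136.39) → (34.83,169.72). Closed: final G1 returns to the first vertex.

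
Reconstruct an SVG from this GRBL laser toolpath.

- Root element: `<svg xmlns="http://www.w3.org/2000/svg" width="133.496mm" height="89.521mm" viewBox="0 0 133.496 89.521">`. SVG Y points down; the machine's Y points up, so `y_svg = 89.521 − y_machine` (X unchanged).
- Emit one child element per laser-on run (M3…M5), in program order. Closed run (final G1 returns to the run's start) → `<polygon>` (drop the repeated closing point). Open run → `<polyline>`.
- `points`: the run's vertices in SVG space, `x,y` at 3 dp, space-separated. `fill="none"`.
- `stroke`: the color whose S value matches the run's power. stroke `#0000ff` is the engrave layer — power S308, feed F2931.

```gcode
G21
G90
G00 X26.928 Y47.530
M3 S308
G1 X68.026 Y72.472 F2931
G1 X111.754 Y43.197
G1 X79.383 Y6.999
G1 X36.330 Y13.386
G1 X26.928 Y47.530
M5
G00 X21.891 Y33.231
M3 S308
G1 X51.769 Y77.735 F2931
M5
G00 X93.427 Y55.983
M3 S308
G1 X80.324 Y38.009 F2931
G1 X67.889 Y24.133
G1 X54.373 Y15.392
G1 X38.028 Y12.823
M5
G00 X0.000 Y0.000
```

Each laser-on run becomes one SVG element. Flip Y back into SVG space with y_svg = 89.521 − y_machine. Every run uses S308, so all elements get stroke `#0000ff` (engrave).

Run 1: The run returns to its start, so emit a `<polygon>` with points (Y-flipped): 26.928,41.991 68.026,17.049 111.754,46.324 79.383,82.522 36.330,76.135.

Run 2: The run is open, so emit a `<polyline>` with points (Y-flipped): 21.891,56.290 51.769,11.786.

Run 3: The run is open, so emit a `<polyline>` with points (Y-flipped): 93.427,33.538 80.324,51.512 67.889,65.388 54.373,74.129 38.028,76.698.

<svg xmlns="http://www.w3.org/2000/svg" width="133.496mm" height="89.521mm" viewBox="0 0 133.496 89.521">
  <polygon points="26.928,41.991 68.026,17.049 111.754,46.324 79.383,82.522 36.330,76.135" fill="none" stroke="#0000ff"/>
  <polyline points="21.891,56.290 51.769,11.786" fill="none" stroke="#0000ff"/>
  <polyline points="93.427,33.538 80.324,51.512 67.889,65.388 54.373,74.129 38.028,76.698" fill="none" stroke="#0000ff"/>
</svg>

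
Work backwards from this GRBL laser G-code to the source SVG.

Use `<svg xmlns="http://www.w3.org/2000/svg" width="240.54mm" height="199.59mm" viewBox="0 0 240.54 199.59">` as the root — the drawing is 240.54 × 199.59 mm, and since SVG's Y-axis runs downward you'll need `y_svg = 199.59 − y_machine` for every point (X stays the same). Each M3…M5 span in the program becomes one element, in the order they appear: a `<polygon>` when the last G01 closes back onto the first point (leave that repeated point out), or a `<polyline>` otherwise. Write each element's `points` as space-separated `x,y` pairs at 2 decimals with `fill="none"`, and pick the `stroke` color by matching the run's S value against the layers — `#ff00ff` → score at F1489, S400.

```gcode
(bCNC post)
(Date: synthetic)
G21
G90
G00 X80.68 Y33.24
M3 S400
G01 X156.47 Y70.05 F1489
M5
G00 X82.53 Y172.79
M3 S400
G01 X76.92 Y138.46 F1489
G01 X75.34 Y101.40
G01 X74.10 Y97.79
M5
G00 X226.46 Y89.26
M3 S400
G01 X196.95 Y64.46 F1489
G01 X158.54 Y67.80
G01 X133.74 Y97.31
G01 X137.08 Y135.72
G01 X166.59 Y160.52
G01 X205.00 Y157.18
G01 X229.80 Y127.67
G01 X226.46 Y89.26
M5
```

<svg xmlns="http://www.w3.org/2000/svg" width="240.54mm" height="199.59mm" viewBox="0 0 240.54 199.59">
  <polyline points="80.68,166.35 156.47,129.54" fill="none" stroke="#ff00ff"/>
  <polyline points="82.53,26.80 76.92,61.13 75.34,98.19 74.10,101.80" fill="none" stroke="#ff00ff"/>
  <polygon points="226.46,110.33 196.95,135.13 158.54,131.79 133.74,102.28 137.08,63.87 166.59,39.07 205.00,42.41 229.80,71.92" fill="none" stroke="#ff00ff"/>
</svg>

Machine Y-up, SVG Y-down with viewBox height 199.59, so y_svg = 199.59 − y_machine; X carries over. Every run uses S400, so all elements get stroke `#ff00ff` (score).

Run 1: The run is open, so emit a `<polyline>` with points (Y-flipped): 80.68,166.35 156.47,129.54.

Run 2: The run is open, so emit a `<polyline>` with points (Y-flipped): 82.53,26.80 76.92,61.13 75.34,98.19 74.10,101.80.

Run 3: The run returns to its start, so emit a `<polygon>` with points (Y-flipped): 226.46,110.33 196.95,135.13 158.54,131.79 133.74,102.28 137.08,63.87 166.59,39.07 205.00,42.41 229.80,71.92.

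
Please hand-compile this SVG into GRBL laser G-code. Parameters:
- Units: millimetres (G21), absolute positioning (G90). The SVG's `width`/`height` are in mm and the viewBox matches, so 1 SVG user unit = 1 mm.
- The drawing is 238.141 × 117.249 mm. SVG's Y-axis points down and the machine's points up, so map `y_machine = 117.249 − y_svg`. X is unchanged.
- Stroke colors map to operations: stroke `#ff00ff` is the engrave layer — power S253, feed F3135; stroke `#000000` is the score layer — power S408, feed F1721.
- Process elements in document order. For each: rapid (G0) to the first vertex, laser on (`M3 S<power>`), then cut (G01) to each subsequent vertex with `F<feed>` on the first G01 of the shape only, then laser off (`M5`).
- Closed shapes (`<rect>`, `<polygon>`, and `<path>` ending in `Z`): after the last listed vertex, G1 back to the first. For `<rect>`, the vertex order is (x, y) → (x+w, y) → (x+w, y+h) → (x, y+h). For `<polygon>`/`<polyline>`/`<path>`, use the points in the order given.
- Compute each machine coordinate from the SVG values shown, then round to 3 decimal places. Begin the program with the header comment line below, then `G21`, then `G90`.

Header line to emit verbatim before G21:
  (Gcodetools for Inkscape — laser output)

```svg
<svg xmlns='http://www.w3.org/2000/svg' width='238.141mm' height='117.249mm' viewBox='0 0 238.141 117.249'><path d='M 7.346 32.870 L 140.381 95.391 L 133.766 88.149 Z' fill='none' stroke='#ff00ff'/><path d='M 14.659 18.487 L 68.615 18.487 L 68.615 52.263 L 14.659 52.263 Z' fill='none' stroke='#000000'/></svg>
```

Since the viewBox matches the mm dimensions, user units are millimetres directly. The only transform is the Y-flip y_m = 117.249 − y_svg.

Shape 1 is a closed polygon drawn with `<path>`. Its stroke #ff00ff means engrave at S253, F3135. After flipping Y the toolpath is (7.346,84.379) → (140.381,21.858) → (133.766,29.100) → (7.346,84.379), returning to the start.

Shape 2 is a rectangle drawn with `<path>`. Its stroke #000000 means score at S408, F1721. After flipping Y the toolpath is (14.659,98.762) → (68.615,98.762) → (68.615,64.986) → (14.659,64.986) → (14.659,98.762), returning to the start.

(Gcodetools for Inkscape — laser output)
G21
G90
G0 X7.346 Y84.379
M3 S253
G01 X140.381 Y21.858 F3135
G01 X133.766 Y29.100
G01 X7.346 Y84.379
M5
G0 X14.659 Y98.762
M3 S408
G01 X68.615 Y98.762 F1721
G01 X68.615 Y64.986
G01 X14.659 Y64.986
G01 X14.659 Y98.762
M5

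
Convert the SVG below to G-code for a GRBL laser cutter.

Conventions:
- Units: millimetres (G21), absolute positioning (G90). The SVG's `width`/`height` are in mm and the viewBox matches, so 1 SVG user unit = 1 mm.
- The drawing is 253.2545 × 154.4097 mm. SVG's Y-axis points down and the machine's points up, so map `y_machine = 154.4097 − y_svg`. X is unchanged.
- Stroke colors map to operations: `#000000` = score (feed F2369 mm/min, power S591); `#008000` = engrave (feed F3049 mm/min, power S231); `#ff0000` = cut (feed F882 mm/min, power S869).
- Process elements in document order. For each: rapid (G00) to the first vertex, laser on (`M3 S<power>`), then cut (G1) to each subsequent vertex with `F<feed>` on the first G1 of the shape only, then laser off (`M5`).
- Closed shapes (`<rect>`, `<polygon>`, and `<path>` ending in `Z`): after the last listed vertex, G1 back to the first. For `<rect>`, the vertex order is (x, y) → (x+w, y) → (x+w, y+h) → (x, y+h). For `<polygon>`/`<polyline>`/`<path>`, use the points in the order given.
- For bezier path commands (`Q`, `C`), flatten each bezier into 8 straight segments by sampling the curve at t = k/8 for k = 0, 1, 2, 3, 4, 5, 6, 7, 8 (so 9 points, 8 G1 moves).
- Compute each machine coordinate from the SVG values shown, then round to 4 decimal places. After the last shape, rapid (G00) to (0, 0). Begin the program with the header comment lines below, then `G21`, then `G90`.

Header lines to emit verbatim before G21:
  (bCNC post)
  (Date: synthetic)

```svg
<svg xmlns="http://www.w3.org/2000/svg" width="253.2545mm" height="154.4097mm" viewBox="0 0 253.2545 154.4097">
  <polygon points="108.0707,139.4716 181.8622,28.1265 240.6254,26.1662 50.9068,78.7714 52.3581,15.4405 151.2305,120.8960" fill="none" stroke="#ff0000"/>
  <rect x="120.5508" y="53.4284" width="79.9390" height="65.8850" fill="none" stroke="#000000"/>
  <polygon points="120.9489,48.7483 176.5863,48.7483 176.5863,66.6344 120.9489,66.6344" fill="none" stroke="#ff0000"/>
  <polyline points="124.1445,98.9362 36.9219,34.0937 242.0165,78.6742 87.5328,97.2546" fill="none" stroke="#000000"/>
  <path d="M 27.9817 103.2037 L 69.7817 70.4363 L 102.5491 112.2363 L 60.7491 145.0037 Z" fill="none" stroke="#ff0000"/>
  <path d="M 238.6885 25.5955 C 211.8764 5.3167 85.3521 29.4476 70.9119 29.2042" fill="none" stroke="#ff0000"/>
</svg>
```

Since the viewBox matches the mm dimensions, user units are millimetres directly. The only transform is the Y-flip y_m = 154.4097 − y_svg.

Shape 1 is a closed polygon drawn with `<polygon>`. Its stroke #ff0000 means cut at S869, F882. After flipping Y the toolpath is (108.0707,14.9381) → (181.8622,126.2832) → (240.6254,128.2435) → (50.9068,75.6383) → (52.3581,138.9692) → (151.2305,33.5137) → (108.0707,14.9381), returning to the start.

Shape 2 is a rectangle drawn with `<rect>`. Its stroke #000000 means score at S591, F2369. After flipping Y the toolpath is (120.5508,100.9813) → (200.4898,100.9813) → (200.4898,35.0963) → (120.5508,35.0963) → (120.5508,100.9813), returning to the start.

Shape 3 is a rectangle drawn with `<polygon>`. Its stroke #ff0000 means cut at S869, F882. After flipping Y the toolpath is (120.9489,105.6614) → (176.5863,105.6614) → (176.5863,87.7753) → (120.9489,87.7753) → (120.9489,105.6614), returning to the start.

Shape 4 is a open polyline drawn with `<polyline>`. Its stroke #000000 means score at S591, F2369. After flipping Y the toolpath is (124.1445,55.4735) → (36.9219,120.3160) → (242.0165,75.7355) → (87.5328,57.1551).

Shape 5 is a regular polygon drawn with `<path>`. Its stroke #ff0000 means cut at S869, F882. After flipping Y the toolpath is (27.9817,51.2060) → (69.7817,83.9734) → (102.5491,42.1734) → (60.7491,9.4060) → (27.9817,51.2060), returning to the start.

Shape 6 is a cubic bezier drawn with `<path>`. Its stroke #ff0000 means cut at S869, F882. After flipping Y the toolpath is (238.6885,128.8142) → (224.3736,134.4714) → (203.1927,136.7712) → (177.6277,136.5198) → (150.1607,134.5231) → (123.2737,131.5873) → (99.4485,128.5184) → (81.1673,126.1224) → (70.9119,125.2055).

(bCNC post)
(Date: synthetic)
G21
G90
G00 X108.0707 Y14.9381
M3 S869
G1 X181.8622 Y126.2832 F882
G1 X240.6254 Y128.2435
G1 X50.9068 Y75.6383
G1 X52.3581 Y138.9692
G1 X151.2305 Y33.5137
G1 X108.0707 Y14.9381
M5
G00 X120.5508 Y100.9813
M3 S591
G1 X200.4898 Y100.9813 F2369
G1 X200.4898 Y35.0963
G1 X120.5508 Y35.0963
G1 X120.5508 Y100.9813
M5
G00 X120.9489 Y105.6614
M3 S869
G1 X176.5863 Y105.6614 F882
G1 X176.5863 Y87.7753
G1 X120.9489 Y87.7753
G1 X120.9489 Y105.6614
M5
G00 X124.1445 Y55.4735
M3 S591
G1 X36.9219 Y120.3160 F2369
G1 X242.0165 Y75.7355
G1 X87.5328 Y57.1551
M5
G00 X27.9817 Y51.2060
M3 S869
G1 X69.7817 Y83.9734 F882
G1 X102.5491 Y42.1734
G1 X60.7491 Y9.4060
G1 X27.9817 Y51.2060
M5
G00 X238.6885 Y128.8142
M3 S869
G1 X224.3736 Y134.4714 F882
G1 X203.1927 Y136.7712
G1 X177.6277 Y136.5198
G1 X150.1607 Y134.5231
G1 X123.2737 Y131.5873
G1 X99.4485 Y128.5184
G1 X81.1673 Y126.1224
G1 X70.9119 Y125.2055
M5
G00 X0.0000 Y0.0000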